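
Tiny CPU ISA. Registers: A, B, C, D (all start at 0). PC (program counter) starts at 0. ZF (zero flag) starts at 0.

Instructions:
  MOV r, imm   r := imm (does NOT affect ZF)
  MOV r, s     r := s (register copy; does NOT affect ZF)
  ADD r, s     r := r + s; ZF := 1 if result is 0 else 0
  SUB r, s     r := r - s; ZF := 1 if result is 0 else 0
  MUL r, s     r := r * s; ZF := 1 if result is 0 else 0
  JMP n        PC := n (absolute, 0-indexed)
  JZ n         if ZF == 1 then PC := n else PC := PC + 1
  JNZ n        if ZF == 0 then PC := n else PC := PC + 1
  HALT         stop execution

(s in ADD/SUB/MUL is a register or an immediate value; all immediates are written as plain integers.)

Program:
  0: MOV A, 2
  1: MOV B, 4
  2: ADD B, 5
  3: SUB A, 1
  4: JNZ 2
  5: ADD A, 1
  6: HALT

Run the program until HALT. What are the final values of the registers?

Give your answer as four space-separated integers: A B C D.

Answer: 1 14 0 0

Derivation:
Step 1: PC=0 exec 'MOV A, 2'. After: A=2 B=0 C=0 D=0 ZF=0 PC=1
Step 2: PC=1 exec 'MOV B, 4'. After: A=2 B=4 C=0 D=0 ZF=0 PC=2
Step 3: PC=2 exec 'ADD B, 5'. After: A=2 B=9 C=0 D=0 ZF=0 PC=3
Step 4: PC=3 exec 'SUB A, 1'. After: A=1 B=9 C=0 D=0 ZF=0 PC=4
Step 5: PC=4 exec 'JNZ 2'. After: A=1 B=9 C=0 D=0 ZF=0 PC=2
Step 6: PC=2 exec 'ADD B, 5'. After: A=1 B=14 C=0 D=0 ZF=0 PC=3
Step 7: PC=3 exec 'SUB A, 1'. After: A=0 B=14 C=0 D=0 ZF=1 PC=4
Step 8: PC=4 exec 'JNZ 2'. After: A=0 B=14 C=0 D=0 ZF=1 PC=5
Step 9: PC=5 exec 'ADD A, 1'. After: A=1 B=14 C=0 D=0 ZF=0 PC=6
Step 10: PC=6 exec 'HALT'. After: A=1 B=14 C=0 D=0 ZF=0 PC=6 HALTED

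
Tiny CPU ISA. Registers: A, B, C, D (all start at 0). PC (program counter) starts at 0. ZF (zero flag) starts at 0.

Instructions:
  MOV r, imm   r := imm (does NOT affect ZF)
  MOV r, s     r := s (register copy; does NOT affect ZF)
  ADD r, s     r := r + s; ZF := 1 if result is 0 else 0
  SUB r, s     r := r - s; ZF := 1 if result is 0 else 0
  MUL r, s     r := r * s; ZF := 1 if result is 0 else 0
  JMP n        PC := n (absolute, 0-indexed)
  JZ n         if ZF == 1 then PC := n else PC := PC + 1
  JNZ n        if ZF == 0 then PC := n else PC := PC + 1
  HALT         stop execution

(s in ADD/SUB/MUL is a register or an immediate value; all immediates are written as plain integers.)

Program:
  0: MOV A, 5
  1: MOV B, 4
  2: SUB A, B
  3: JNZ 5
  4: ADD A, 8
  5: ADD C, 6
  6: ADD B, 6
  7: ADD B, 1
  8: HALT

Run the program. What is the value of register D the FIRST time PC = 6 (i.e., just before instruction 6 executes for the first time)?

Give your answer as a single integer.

Step 1: PC=0 exec 'MOV A, 5'. After: A=5 B=0 C=0 D=0 ZF=0 PC=1
Step 2: PC=1 exec 'MOV B, 4'. After: A=5 B=4 C=0 D=0 ZF=0 PC=2
Step 3: PC=2 exec 'SUB A, B'. After: A=1 B=4 C=0 D=0 ZF=0 PC=3
Step 4: PC=3 exec 'JNZ 5'. After: A=1 B=4 C=0 D=0 ZF=0 PC=5
Step 5: PC=5 exec 'ADD C, 6'. After: A=1 B=4 C=6 D=0 ZF=0 PC=6
First time PC=6: D=0

0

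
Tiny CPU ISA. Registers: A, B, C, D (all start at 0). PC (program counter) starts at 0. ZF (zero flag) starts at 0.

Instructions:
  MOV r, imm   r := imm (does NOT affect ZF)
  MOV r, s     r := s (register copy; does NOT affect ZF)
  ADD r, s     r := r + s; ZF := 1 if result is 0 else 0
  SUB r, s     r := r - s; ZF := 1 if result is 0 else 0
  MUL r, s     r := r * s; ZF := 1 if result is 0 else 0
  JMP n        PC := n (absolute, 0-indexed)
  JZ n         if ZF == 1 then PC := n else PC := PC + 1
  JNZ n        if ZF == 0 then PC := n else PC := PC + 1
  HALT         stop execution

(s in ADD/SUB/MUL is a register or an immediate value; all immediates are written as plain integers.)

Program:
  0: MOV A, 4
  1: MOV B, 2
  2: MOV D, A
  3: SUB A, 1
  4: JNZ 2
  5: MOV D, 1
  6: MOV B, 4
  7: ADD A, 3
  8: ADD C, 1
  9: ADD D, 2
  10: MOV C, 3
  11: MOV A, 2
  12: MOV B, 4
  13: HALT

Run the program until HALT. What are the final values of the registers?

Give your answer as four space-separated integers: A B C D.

Step 1: PC=0 exec 'MOV A, 4'. After: A=4 B=0 C=0 D=0 ZF=0 PC=1
Step 2: PC=1 exec 'MOV B, 2'. After: A=4 B=2 C=0 D=0 ZF=0 PC=2
Step 3: PC=2 exec 'MOV D, A'. After: A=4 B=2 C=0 D=4 ZF=0 PC=3
Step 4: PC=3 exec 'SUB A, 1'. After: A=3 B=2 C=0 D=4 ZF=0 PC=4
Step 5: PC=4 exec 'JNZ 2'. After: A=3 B=2 C=0 D=4 ZF=0 PC=2
Step 6: PC=2 exec 'MOV D, A'. After: A=3 B=2 C=0 D=3 ZF=0 PC=3
Step 7: PC=3 exec 'SUB A, 1'. After: A=2 B=2 C=0 D=3 ZF=0 PC=4
Step 8: PC=4 exec 'JNZ 2'. After: A=2 B=2 C=0 D=3 ZF=0 PC=2
Step 9: PC=2 exec 'MOV D, A'. After: A=2 B=2 C=0 D=2 ZF=0 PC=3
Step 10: PC=3 exec 'SUB A, 1'. After: A=1 B=2 C=0 D=2 ZF=0 PC=4
Step 11: PC=4 exec 'JNZ 2'. After: A=1 B=2 C=0 D=2 ZF=0 PC=2
Step 12: PC=2 exec 'MOV D, A'. After: A=1 B=2 C=0 D=1 ZF=0 PC=3
Step 13: PC=3 exec 'SUB A, 1'. After: A=0 B=2 C=0 D=1 ZF=1 PC=4
Step 14: PC=4 exec 'JNZ 2'. After: A=0 B=2 C=0 D=1 ZF=1 PC=5
Step 15: PC=5 exec 'MOV D, 1'. After: A=0 B=2 C=0 D=1 ZF=1 PC=6
Step 16: PC=6 exec 'MOV B, 4'. After: A=0 B=4 C=0 D=1 ZF=1 PC=7
Step 17: PC=7 exec 'ADD A, 3'. After: A=3 B=4 C=0 D=1 ZF=0 PC=8
Step 18: PC=8 exec 'ADD C, 1'. After: A=3 B=4 C=1 D=1 ZF=0 PC=9
Step 19: PC=9 exec 'ADD D, 2'. After: A=3 B=4 C=1 D=3 ZF=0 PC=10
Step 20: PC=10 exec 'MOV C, 3'. After: A=3 B=4 C=3 D=3 ZF=0 PC=11
Step 21: PC=11 exec 'MOV A, 2'. After: A=2 B=4 C=3 D=3 ZF=0 PC=12
Step 22: PC=12 exec 'MOV B, 4'. After: A=2 B=4 C=3 D=3 ZF=0 PC=13
Step 23: PC=13 exec 'HALT'. After: A=2 B=4 C=3 D=3 ZF=0 PC=13 HALTED

Answer: 2 4 3 3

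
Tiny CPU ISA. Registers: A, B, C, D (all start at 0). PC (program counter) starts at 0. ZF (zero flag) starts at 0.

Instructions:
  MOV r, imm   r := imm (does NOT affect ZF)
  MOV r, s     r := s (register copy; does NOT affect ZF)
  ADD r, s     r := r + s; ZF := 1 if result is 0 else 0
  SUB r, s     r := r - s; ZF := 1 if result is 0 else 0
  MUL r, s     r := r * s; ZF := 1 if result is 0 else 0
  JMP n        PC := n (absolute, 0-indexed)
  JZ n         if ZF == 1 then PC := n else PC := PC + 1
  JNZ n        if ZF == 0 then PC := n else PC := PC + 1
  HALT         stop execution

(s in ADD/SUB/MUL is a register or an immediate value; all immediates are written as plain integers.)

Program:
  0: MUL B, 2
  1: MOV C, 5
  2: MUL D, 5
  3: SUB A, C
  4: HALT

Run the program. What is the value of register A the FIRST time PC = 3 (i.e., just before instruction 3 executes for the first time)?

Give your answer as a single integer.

Step 1: PC=0 exec 'MUL B, 2'. After: A=0 B=0 C=0 D=0 ZF=1 PC=1
Step 2: PC=1 exec 'MOV C, 5'. After: A=0 B=0 C=5 D=0 ZF=1 PC=2
Step 3: PC=2 exec 'MUL D, 5'. After: A=0 B=0 C=5 D=0 ZF=1 PC=3
First time PC=3: A=0

0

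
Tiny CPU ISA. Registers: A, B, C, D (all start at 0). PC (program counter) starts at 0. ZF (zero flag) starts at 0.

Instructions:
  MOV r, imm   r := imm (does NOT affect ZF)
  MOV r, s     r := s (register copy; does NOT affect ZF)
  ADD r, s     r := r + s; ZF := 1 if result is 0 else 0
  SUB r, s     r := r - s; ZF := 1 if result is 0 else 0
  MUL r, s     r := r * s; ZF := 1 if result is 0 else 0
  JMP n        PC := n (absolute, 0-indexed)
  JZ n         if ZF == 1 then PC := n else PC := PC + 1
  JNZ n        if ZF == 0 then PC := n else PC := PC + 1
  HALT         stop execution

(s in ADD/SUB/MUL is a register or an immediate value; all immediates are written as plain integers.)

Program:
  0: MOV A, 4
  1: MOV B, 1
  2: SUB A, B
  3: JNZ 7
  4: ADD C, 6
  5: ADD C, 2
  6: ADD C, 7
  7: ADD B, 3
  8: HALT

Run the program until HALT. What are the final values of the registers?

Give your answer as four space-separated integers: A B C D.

Step 1: PC=0 exec 'MOV A, 4'. After: A=4 B=0 C=0 D=0 ZF=0 PC=1
Step 2: PC=1 exec 'MOV B, 1'. After: A=4 B=1 C=0 D=0 ZF=0 PC=2
Step 3: PC=2 exec 'SUB A, B'. After: A=3 B=1 C=0 D=0 ZF=0 PC=3
Step 4: PC=3 exec 'JNZ 7'. After: A=3 B=1 C=0 D=0 ZF=0 PC=7
Step 5: PC=7 exec 'ADD B, 3'. After: A=3 B=4 C=0 D=0 ZF=0 PC=8
Step 6: PC=8 exec 'HALT'. After: A=3 B=4 C=0 D=0 ZF=0 PC=8 HALTED

Answer: 3 4 0 0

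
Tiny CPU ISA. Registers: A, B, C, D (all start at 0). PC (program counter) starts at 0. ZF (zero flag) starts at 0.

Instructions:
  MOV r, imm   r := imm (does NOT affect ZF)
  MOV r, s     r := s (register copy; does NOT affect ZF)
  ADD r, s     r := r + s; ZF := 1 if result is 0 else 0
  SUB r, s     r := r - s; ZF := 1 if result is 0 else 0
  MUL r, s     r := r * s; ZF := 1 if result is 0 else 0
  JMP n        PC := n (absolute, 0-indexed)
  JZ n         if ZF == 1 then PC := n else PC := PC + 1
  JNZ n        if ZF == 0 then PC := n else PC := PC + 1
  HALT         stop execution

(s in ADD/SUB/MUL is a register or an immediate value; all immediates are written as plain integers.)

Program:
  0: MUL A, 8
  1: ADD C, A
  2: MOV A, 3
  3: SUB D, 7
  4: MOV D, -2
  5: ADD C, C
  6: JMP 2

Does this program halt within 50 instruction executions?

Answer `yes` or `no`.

Answer: no

Derivation:
Step 1: PC=0 exec 'MUL A, 8'. After: A=0 B=0 C=0 D=0 ZF=1 PC=1
Step 2: PC=1 exec 'ADD C, A'. After: A=0 B=0 C=0 D=0 ZF=1 PC=2
Step 3: PC=2 exec 'MOV A, 3'. After: A=3 B=0 C=0 D=0 ZF=1 PC=3
Step 4: PC=3 exec 'SUB D, 7'. After: A=3 B=0 C=0 D=-7 ZF=0 PC=4
Step 5: PC=4 exec 'MOV D, -2'. After: A=3 B=0 C=0 D=-2 ZF=0 PC=5
Step 6: PC=5 exec 'ADD C, C'. After: A=3 B=0 C=0 D=-2 ZF=1 PC=6
Step 7: PC=6 exec 'JMP 2'. After: A=3 B=0 C=0 D=-2 ZF=1 PC=2
Step 8: PC=2 exec 'MOV A, 3'. After: A=3 B=0 C=0 D=-2 ZF=1 PC=3
Step 9: PC=3 exec 'SUB D, 7'. After: A=3 B=0 C=0 D=-9 ZF=0 PC=4
Step 10: PC=4 exec 'MOV D, -2'. After: A=3 B=0 C=0 D=-2 ZF=0 PC=5
State after step 10 equals state after step 5: the program is in a cycle of length 5 and will never halt.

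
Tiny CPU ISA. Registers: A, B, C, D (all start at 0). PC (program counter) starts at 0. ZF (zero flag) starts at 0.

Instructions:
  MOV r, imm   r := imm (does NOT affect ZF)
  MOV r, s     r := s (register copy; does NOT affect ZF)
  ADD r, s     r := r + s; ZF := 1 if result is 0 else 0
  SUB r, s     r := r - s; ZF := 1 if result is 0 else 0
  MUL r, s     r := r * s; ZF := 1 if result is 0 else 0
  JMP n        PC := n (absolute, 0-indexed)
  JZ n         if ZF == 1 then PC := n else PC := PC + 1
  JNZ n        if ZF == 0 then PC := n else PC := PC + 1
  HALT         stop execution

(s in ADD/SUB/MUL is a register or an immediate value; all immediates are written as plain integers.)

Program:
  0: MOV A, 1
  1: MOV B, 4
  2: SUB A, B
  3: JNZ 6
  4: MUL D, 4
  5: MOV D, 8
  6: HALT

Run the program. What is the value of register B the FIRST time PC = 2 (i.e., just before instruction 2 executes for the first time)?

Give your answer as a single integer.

Step 1: PC=0 exec 'MOV A, 1'. After: A=1 B=0 C=0 D=0 ZF=0 PC=1
Step 2: PC=1 exec 'MOV B, 4'. After: A=1 B=4 C=0 D=0 ZF=0 PC=2
First time PC=2: B=4

4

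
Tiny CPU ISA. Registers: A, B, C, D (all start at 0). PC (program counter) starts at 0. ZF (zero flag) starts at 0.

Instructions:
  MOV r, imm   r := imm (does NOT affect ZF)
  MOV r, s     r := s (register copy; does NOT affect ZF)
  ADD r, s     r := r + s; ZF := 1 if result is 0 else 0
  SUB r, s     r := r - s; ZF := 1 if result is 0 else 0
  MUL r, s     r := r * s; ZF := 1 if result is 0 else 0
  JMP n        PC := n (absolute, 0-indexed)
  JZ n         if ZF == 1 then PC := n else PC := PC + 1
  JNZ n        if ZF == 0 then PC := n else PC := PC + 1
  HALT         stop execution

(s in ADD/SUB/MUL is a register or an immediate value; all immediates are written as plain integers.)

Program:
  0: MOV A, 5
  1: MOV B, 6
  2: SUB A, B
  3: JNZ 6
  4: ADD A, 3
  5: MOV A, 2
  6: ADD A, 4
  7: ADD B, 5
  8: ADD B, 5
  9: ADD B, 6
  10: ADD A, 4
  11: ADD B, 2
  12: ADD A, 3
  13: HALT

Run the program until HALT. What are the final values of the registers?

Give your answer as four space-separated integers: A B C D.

Answer: 10 24 0 0

Derivation:
Step 1: PC=0 exec 'MOV A, 5'. After: A=5 B=0 C=0 D=0 ZF=0 PC=1
Step 2: PC=1 exec 'MOV B, 6'. After: A=5 B=6 C=0 D=0 ZF=0 PC=2
Step 3: PC=2 exec 'SUB A, B'. After: A=-1 B=6 C=0 D=0 ZF=0 PC=3
Step 4: PC=3 exec 'JNZ 6'. After: A=-1 B=6 C=0 D=0 ZF=0 PC=6
Step 5: PC=6 exec 'ADD A, 4'. After: A=3 B=6 C=0 D=0 ZF=0 PC=7
Step 6: PC=7 exec 'ADD B, 5'. After: A=3 B=11 C=0 D=0 ZF=0 PC=8
Step 7: PC=8 exec 'ADD B, 5'. After: A=3 B=16 C=0 D=0 ZF=0 PC=9
Step 8: PC=9 exec 'ADD B, 6'. After: A=3 B=22 C=0 D=0 ZF=0 PC=10
Step 9: PC=10 exec 'ADD A, 4'. After: A=7 B=22 C=0 D=0 ZF=0 PC=11
Step 10: PC=11 exec 'ADD B, 2'. After: A=7 B=24 C=0 D=0 ZF=0 PC=12
Step 11: PC=12 exec 'ADD A, 3'. After: A=10 B=24 C=0 D=0 ZF=0 PC=13
Step 12: PC=13 exec 'HALT'. After: A=10 B=24 C=0 D=0 ZF=0 PC=13 HALTED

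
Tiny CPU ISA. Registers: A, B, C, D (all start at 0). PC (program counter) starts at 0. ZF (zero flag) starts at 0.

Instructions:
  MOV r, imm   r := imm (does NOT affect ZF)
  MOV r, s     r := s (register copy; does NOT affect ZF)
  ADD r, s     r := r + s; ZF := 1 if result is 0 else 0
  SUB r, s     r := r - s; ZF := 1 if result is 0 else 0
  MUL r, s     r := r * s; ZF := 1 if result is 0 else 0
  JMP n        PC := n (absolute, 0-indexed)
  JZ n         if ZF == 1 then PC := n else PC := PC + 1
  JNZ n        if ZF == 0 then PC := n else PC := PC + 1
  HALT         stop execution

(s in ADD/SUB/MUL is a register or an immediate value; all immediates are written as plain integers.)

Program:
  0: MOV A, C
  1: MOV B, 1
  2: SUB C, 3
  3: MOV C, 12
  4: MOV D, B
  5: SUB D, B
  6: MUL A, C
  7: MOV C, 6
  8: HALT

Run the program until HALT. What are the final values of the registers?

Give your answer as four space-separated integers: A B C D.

Step 1: PC=0 exec 'MOV A, C'. After: A=0 B=0 C=0 D=0 ZF=0 PC=1
Step 2: PC=1 exec 'MOV B, 1'. After: A=0 B=1 C=0 D=0 ZF=0 PC=2
Step 3: PC=2 exec 'SUB C, 3'. After: A=0 B=1 C=-3 D=0 ZF=0 PC=3
Step 4: PC=3 exec 'MOV C, 12'. After: A=0 B=1 C=12 D=0 ZF=0 PC=4
Step 5: PC=4 exec 'MOV D, B'. After: A=0 B=1 C=12 D=1 ZF=0 PC=5
Step 6: PC=5 exec 'SUB D, B'. After: A=0 B=1 C=12 D=0 ZF=1 PC=6
Step 7: PC=6 exec 'MUL A, C'. After: A=0 B=1 C=12 D=0 ZF=1 PC=7
Step 8: PC=7 exec 'MOV C, 6'. After: A=0 B=1 C=6 D=0 ZF=1 PC=8
Step 9: PC=8 exec 'HALT'. After: A=0 B=1 C=6 D=0 ZF=1 PC=8 HALTED

Answer: 0 1 6 0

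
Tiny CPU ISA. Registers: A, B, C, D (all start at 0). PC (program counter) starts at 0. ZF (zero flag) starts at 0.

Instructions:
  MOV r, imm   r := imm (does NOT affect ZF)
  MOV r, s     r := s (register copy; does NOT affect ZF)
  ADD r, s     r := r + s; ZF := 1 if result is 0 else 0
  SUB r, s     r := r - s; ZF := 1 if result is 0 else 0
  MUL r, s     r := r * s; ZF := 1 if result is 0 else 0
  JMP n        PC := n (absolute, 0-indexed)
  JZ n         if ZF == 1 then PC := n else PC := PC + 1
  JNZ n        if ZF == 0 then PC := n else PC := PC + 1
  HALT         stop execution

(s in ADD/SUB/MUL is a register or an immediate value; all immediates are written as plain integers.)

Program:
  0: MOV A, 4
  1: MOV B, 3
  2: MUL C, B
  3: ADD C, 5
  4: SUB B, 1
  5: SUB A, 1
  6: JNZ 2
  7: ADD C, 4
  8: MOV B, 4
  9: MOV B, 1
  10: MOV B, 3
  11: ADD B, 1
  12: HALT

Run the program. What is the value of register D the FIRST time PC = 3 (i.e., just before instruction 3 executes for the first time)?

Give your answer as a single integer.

Step 1: PC=0 exec 'MOV A, 4'. After: A=4 B=0 C=0 D=0 ZF=0 PC=1
Step 2: PC=1 exec 'MOV B, 3'. After: A=4 B=3 C=0 D=0 ZF=0 PC=2
Step 3: PC=2 exec 'MUL C, B'. After: A=4 B=3 C=0 D=0 ZF=1 PC=3
First time PC=3: D=0

0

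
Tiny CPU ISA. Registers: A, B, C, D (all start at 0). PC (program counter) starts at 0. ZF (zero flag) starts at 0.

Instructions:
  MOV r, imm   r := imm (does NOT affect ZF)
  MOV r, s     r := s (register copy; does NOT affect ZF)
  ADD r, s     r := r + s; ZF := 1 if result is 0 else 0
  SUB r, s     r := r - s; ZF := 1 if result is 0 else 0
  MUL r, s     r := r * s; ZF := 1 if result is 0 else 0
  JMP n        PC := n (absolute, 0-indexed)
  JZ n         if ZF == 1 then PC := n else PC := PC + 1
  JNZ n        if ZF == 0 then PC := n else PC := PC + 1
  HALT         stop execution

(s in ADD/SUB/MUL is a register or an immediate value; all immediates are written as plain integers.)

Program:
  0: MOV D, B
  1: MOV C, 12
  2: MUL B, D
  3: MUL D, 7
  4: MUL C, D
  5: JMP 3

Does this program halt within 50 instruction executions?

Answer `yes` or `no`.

Step 1: PC=0 exec 'MOV D, B'. After: A=0 B=0 C=0 D=0 ZF=0 PC=1
Step 2: PC=1 exec 'MOV C, 12'. After: A=0 B=0 C=12 D=0 ZF=0 PC=2
Step 3: PC=2 exec 'MUL B, D'. After: A=0 B=0 C=12 D=0 ZF=1 PC=3
Step 4: PC=3 exec 'MUL D, 7'. After: A=0 B=0 C=12 D=0 ZF=1 PC=4
Step 5: PC=4 exec 'MUL C, D'. After: A=0 B=0 C=0 D=0 ZF=1 PC=5
Step 6: PC=5 exec 'JMP 3'. After: A=0 B=0 C=0 D=0 ZF=1 PC=3
Step 7: PC=3 exec 'MUL D, 7'. After: A=0 B=0 C=0 D=0 ZF=1 PC=4
Step 8: PC=4 exec 'MUL C, D'. After: A=0 B=0 C=0 D=0 ZF=1 PC=5
State after step 8 equals state after step 5: the program is in a cycle of length 3 and will never halt.

Answer: no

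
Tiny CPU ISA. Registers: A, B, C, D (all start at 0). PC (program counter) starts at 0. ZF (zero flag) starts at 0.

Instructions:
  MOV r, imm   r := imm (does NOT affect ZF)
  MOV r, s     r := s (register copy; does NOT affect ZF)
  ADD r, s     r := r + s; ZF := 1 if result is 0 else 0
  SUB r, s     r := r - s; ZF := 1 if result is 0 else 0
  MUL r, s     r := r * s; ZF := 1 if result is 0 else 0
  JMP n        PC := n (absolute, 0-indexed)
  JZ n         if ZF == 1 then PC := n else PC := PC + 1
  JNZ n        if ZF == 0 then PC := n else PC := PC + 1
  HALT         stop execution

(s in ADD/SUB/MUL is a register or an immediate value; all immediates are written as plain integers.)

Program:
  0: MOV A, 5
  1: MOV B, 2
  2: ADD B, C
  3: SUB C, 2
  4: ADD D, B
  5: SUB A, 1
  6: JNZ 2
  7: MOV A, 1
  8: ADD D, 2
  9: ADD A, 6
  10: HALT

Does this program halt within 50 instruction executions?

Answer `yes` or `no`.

Answer: yes

Derivation:
Step 1: PC=0 exec 'MOV A, 5'. After: A=5 B=0 C=0 D=0 ZF=0 PC=1
Step 2: PC=1 exec 'MOV B, 2'. After: A=5 B=2 C=0 D=0 ZF=0 PC=2
Step 3: PC=2 exec 'ADD B, C'. After: A=5 B=2 C=0 D=0 ZF=0 PC=3
Step 4: PC=3 exec 'SUB C, 2'. After: A=5 B=2 C=-2 D=0 ZF=0 PC=4
Step 5: PC=4 exec 'ADD D, B'. After: A=5 B=2 C=-2 D=2 ZF=0 PC=5
Step 6: PC=5 exec 'SUB A, 1'. After: A=4 B=2 C=-2 D=2 ZF=0 PC=6
Step 7: PC=6 exec 'JNZ 2'. After: A=4 B=2 C=-2 D=2 ZF=0 PC=2
Step 8: PC=2 exec 'ADD B, C'. After: A=4 B=0 C=-2 D=2 ZF=1 PC=3
Step 9: PC=3 exec 'SUB C, 2'. After: A=4 B=0 C=-4 D=2 ZF=0 PC=4
Step 10: PC=4 exec 'ADD D, B'. After: A=4 B=0 C=-4 D=2 ZF=0 PC=5
Step 11: PC=5 exec 'SUB A, 1'. After: A=3 B=0 C=-4 D=2 ZF=0 PC=6
Step 12: PC=6 exec 'JNZ 2'. After: A=3 B=0 C=-4 D=2 ZF=0 PC=2
Step 13: PC=2 exec 'ADD B, C'. After: A=3 B=-4 C=-4 D=2 ZF=0 PC=3
Step 14: PC=3 exec 'SUB C, 2'. After: A=3 B=-4 C=-6 D=2 ZF=0 PC=4
Step 15: PC=4 exec 'ADD D, B'. After: A=3 B=-4 C=-6 D=-2 ZF=0 PC=5
Step 16: PC=5 exec 'SUB A, 1'. After: A=2 B=-4 C=-6 D=-2 ZF=0 PC=6
Step 17: PC=6 exec 'JNZ 2'. After: A=2 B=-4 C=-6 D=-2 ZF=0 PC=2
Step 18: PC=2 exec 'ADD B, C'. After: A=2 B=-10 C=-6 D=-2 ZF=0 PC=3
Step 19: PC=3 exec 'SUB C, 2'. After: A=2 B=-10 C=-8 D=-2 ZF=0 PC=4
Step 20: PC=4 exec 'ADD D, B'. After: A=2 B=-10 C=-8 D=-12 ZF=0 PC=5
Step 21: PC=5 exec 'SUB A, 1'. After: A=1 B=-10 C=-8 D=-12 ZF=0 PC=6
Step 22: PC=6 exec 'JNZ 2'. After: A=1 B=-10 C=-8 D=-12 ZF=0 PC=2
Step 23: PC=2 exec 'ADD B, C'. After: A=1 B=-18 C=-8 D=-12 ZF=0 PC=3
Step 24: PC=3 exec 'SUB C, 2'. After: A=1 B=-18 C=-10 D=-12 ZF=0 PC=4
Step 25: PC=4 exec 'ADD D, B'. After: A=1 B=-18 C=-10 D=-30 ZF=0 PC=5
Step 26: PC=5 exec 'SUB A, 1'. After: A=0 B=-18 C=-10 D=-30 ZF=1 PC=6
Step 27: PC=6 exec 'JNZ 2'. After: A=0 B=-18 C=-10 D=-30 ZF=1 PC=7
Step 28: PC=7 exec 'MOV A, 1'. After: A=1 B=-18 C=-10 D=-30 ZF=1 PC=8
Step 29: PC=8 exec 'ADD D, 2'. After: A=1 B=-18 C=-10 D=-28 ZF=0 PC=9
Step 30: PC=9 exec 'ADD A, 6'. After: A=7 B=-18 C=-10 D=-28 ZF=0 PC=10
Step 31: PC=10 exec 'HALT'. After: A=7 B=-18 C=-10 D=-28 ZF=0 PC=10 HALTED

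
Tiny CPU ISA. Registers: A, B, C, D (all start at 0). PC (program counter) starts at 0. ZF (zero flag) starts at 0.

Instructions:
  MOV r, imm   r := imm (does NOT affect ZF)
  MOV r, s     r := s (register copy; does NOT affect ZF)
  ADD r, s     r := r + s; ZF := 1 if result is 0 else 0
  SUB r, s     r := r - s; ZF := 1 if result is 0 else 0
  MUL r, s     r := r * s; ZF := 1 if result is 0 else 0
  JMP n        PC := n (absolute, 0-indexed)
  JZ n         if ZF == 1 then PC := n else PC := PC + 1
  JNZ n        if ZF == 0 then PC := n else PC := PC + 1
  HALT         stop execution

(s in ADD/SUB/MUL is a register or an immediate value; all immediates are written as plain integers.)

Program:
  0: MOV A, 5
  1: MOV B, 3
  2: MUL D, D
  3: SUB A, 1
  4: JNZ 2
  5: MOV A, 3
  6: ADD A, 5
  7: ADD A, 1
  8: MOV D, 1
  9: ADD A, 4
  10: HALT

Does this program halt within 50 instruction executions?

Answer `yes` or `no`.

Answer: yes

Derivation:
Step 1: PC=0 exec 'MOV A, 5'. After: A=5 B=0 C=0 D=0 ZF=0 PC=1
Step 2: PC=1 exec 'MOV B, 3'. After: A=5 B=3 C=0 D=0 ZF=0 PC=2
Step 3: PC=2 exec 'MUL D, D'. After: A=5 B=3 C=0 D=0 ZF=1 PC=3
Step 4: PC=3 exec 'SUB A, 1'. After: A=4 B=3 C=0 D=0 ZF=0 PC=4
Step 5: PC=4 exec 'JNZ 2'. After: A=4 B=3 C=0 D=0 ZF=0 PC=2
Step 6: PC=2 exec 'MUL D, D'. After: A=4 B=3 C=0 D=0 ZF=1 PC=3
Step 7: PC=3 exec 'SUB A, 1'. After: A=3 B=3 C=0 D=0 ZF=0 PC=4
Step 8: PC=4 exec 'JNZ 2'. After: A=3 B=3 C=0 D=0 ZF=0 PC=2
Step 9: PC=2 exec 'MUL D, D'. After: A=3 B=3 C=0 D=0 ZF=1 PC=3
Step 10: PC=3 exec 'SUB A, 1'. After: A=2 B=3 C=0 D=0 ZF=0 PC=4
Step 11: PC=4 exec 'JNZ 2'. After: A=2 B=3 C=0 D=0 ZF=0 PC=2
Step 12: PC=2 exec 'MUL D, D'. After: A=2 B=3 C=0 D=0 ZF=1 PC=3
Step 13: PC=3 exec 'SUB A, 1'. After: A=1 B=3 C=0 D=0 ZF=0 PC=4
Step 14: PC=4 exec 'JNZ 2'. After: A=1 B=3 C=0 D=0 ZF=0 PC=2
Step 15: PC=2 exec 'MUL D, D'. After: A=1 B=3 C=0 D=0 ZF=1 PC=3
Step 16: PC=3 exec 'SUB A, 1'. After: A=0 B=3 C=0 D=0 ZF=1 PC=4
Step 17: PC=4 exec 'JNZ 2'. After: A=0 B=3 C=0 D=0 ZF=1 PC=5
Step 18: PC=5 exec 'MOV A, 3'. After: A=3 B=3 C=0 D=0 ZF=1 PC=6
Step 19: PC=6 exec 'ADD A, 5'. After: A=8 B=3 C=0 D=0 ZF=0 PC=7
Step 20: PC=7 exec 'ADD A, 1'. After: A=9 B=3 C=0 D=0 ZF=0 PC=8
Step 21: PC=8 exec 'MOV D, 1'. After: A=9 B=3 C=0 D=1 ZF=0 PC=9
Step 22: PC=9 exec 'ADD A, 4'. After: A=13 B=3 C=0 D=1 ZF=0 PC=10
Step 23: PC=10 exec 'HALT'. After: A=13 B=3 C=0 D=1 ZF=0 PC=10 HALTED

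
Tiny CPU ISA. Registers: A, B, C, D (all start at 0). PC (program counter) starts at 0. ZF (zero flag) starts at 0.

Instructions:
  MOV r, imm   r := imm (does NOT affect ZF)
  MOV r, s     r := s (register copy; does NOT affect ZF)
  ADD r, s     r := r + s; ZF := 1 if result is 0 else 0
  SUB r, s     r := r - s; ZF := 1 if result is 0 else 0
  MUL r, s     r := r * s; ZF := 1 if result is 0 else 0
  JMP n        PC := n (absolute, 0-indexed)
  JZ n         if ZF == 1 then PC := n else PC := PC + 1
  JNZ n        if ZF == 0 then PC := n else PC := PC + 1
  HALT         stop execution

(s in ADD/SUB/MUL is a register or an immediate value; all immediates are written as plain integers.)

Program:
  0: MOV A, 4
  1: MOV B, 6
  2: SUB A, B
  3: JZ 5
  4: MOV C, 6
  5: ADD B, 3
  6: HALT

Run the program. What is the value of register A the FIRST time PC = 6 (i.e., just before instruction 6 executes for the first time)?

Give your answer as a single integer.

Step 1: PC=0 exec 'MOV A, 4'. After: A=4 B=0 C=0 D=0 ZF=0 PC=1
Step 2: PC=1 exec 'MOV B, 6'. After: A=4 B=6 C=0 D=0 ZF=0 PC=2
Step 3: PC=2 exec 'SUB A, B'. After: A=-2 B=6 C=0 D=0 ZF=0 PC=3
Step 4: PC=3 exec 'JZ 5'. After: A=-2 B=6 C=0 D=0 ZF=0 PC=4
Step 5: PC=4 exec 'MOV C, 6'. After: A=-2 B=6 C=6 D=0 ZF=0 PC=5
Step 6: PC=5 exec 'ADD B, 3'. After: A=-2 B=9 C=6 D=0 ZF=0 PC=6
First time PC=6: A=-2

-2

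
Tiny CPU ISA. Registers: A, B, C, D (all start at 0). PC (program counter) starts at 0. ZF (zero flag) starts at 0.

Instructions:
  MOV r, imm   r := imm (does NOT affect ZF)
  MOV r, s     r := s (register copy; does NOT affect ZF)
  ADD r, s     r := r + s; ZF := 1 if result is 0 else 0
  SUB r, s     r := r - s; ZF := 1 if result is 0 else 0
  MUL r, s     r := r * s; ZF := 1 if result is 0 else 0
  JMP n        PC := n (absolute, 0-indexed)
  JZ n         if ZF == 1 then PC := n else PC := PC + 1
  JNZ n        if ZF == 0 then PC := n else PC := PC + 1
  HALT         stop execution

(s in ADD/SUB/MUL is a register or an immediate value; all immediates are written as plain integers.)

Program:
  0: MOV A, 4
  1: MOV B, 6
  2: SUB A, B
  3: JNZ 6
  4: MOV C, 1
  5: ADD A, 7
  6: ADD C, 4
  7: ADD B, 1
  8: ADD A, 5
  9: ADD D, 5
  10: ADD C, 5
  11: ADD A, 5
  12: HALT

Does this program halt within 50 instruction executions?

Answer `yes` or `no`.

Answer: yes

Derivation:
Step 1: PC=0 exec 'MOV A, 4'. After: A=4 B=0 C=0 D=0 ZF=0 PC=1
Step 2: PC=1 exec 'MOV B, 6'. After: A=4 B=6 C=0 D=0 ZF=0 PC=2
Step 3: PC=2 exec 'SUB A, B'. After: A=-2 B=6 C=0 D=0 ZF=0 PC=3
Step 4: PC=3 exec 'JNZ 6'. After: A=-2 B=6 C=0 D=0 ZF=0 PC=6
Step 5: PC=6 exec 'ADD C, 4'. After: A=-2 B=6 C=4 D=0 ZF=0 PC=7
Step 6: PC=7 exec 'ADD B, 1'. After: A=-2 B=7 C=4 D=0 ZF=0 PC=8
Step 7: PC=8 exec 'ADD A, 5'. After: A=3 B=7 C=4 D=0 ZF=0 PC=9
Step 8: PC=9 exec 'ADD D, 5'. After: A=3 B=7 C=4 D=5 ZF=0 PC=10
Step 9: PC=10 exec 'ADD C, 5'. After: A=3 B=7 C=9 D=5 ZF=0 PC=11
Step 10: PC=11 exec 'ADD A, 5'. After: A=8 B=7 C=9 D=5 ZF=0 PC=12
Step 11: PC=12 exec 'HALT'. After: A=8 B=7 C=9 D=5 ZF=0 PC=12 HALTED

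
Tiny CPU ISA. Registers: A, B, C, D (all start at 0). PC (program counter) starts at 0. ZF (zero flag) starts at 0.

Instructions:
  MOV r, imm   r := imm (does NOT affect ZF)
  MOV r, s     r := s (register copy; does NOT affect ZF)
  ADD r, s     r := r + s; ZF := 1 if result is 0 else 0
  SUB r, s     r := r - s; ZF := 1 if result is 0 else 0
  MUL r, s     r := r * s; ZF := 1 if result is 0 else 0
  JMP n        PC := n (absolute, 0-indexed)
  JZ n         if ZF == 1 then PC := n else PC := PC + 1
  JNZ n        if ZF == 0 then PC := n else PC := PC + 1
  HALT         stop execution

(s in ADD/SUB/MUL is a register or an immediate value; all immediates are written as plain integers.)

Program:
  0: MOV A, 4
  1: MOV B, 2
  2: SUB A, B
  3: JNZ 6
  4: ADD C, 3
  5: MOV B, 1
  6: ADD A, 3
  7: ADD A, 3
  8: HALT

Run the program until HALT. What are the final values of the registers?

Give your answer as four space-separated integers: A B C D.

Step 1: PC=0 exec 'MOV A, 4'. After: A=4 B=0 C=0 D=0 ZF=0 PC=1
Step 2: PC=1 exec 'MOV B, 2'. After: A=4 B=2 C=0 D=0 ZF=0 PC=2
Step 3: PC=2 exec 'SUB A, B'. After: A=2 B=2 C=0 D=0 ZF=0 PC=3
Step 4: PC=3 exec 'JNZ 6'. After: A=2 B=2 C=0 D=0 ZF=0 PC=6
Step 5: PC=6 exec 'ADD A, 3'. After: A=5 B=2 C=0 D=0 ZF=0 PC=7
Step 6: PC=7 exec 'ADD A, 3'. After: A=8 B=2 C=0 D=0 ZF=0 PC=8
Step 7: PC=8 exec 'HALT'. After: A=8 B=2 C=0 D=0 ZF=0 PC=8 HALTED

Answer: 8 2 0 0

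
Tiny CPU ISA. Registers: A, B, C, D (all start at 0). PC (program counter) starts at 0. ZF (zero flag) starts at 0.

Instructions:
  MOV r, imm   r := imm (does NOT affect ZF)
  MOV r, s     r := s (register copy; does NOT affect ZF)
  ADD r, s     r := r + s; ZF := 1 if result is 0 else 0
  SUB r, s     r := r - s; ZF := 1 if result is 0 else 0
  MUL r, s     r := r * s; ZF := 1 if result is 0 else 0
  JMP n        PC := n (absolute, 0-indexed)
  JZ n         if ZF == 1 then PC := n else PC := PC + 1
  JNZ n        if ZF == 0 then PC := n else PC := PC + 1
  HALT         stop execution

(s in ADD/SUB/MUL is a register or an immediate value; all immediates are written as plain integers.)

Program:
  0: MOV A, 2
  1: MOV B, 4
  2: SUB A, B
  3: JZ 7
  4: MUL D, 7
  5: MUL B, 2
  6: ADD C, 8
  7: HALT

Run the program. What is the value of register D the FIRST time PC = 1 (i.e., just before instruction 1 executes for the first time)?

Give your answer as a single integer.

Step 1: PC=0 exec 'MOV A, 2'. After: A=2 B=0 C=0 D=0 ZF=0 PC=1
First time PC=1: D=0

0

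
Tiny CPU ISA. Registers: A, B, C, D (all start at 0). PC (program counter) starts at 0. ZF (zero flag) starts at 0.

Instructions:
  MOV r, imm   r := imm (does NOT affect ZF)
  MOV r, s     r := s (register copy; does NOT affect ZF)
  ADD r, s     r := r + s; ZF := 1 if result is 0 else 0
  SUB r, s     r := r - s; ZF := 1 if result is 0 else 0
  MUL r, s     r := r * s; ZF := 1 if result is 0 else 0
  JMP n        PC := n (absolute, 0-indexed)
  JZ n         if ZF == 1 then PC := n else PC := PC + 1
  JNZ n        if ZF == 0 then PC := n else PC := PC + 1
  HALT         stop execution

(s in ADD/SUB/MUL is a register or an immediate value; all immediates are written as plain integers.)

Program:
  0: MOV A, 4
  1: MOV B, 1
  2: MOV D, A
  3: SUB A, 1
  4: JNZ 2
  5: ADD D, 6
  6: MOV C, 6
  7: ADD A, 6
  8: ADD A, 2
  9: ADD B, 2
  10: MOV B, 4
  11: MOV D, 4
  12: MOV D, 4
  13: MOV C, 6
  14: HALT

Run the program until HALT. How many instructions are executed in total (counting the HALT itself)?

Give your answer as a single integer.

Answer: 24

Derivation:
Step 1: PC=0 exec 'MOV A, 4'. After: A=4 B=0 C=0 D=0 ZF=0 PC=1
Step 2: PC=1 exec 'MOV B, 1'. After: A=4 B=1 C=0 D=0 ZF=0 PC=2
Step 3: PC=2 exec 'MOV D, A'. After: A=4 B=1 C=0 D=4 ZF=0 PC=3
Step 4: PC=3 exec 'SUB A, 1'. After: A=3 B=1 C=0 D=4 ZF=0 PC=4
Step 5: PC=4 exec 'JNZ 2'. After: A=3 B=1 C=0 D=4 ZF=0 PC=2
Step 6: PC=2 exec 'MOV D, A'. After: A=3 B=1 C=0 D=3 ZF=0 PC=3
Step 7: PC=3 exec 'SUB A, 1'. After: A=2 B=1 C=0 D=3 ZF=0 PC=4
Step 8: PC=4 exec 'JNZ 2'. After: A=2 B=1 C=0 D=3 ZF=0 PC=2
Step 9: PC=2 exec 'MOV D, A'. After: A=2 B=1 C=0 D=2 ZF=0 PC=3
Step 10: PC=3 exec 'SUB A, 1'. After: A=1 B=1 C=0 D=2 ZF=0 PC=4
Step 11: PC=4 exec 'JNZ 2'. After: A=1 B=1 C=0 D=2 ZF=0 PC=2
Step 12: PC=2 exec 'MOV D, A'. After: A=1 B=1 C=0 D=1 ZF=0 PC=3
Step 13: PC=3 exec 'SUB A, 1'. After: A=0 B=1 C=0 D=1 ZF=1 PC=4
Step 14: PC=4 exec 'JNZ 2'. After: A=0 B=1 C=0 D=1 ZF=1 PC=5
Step 15: PC=5 exec 'ADD D, 6'. After: A=0 B=1 C=0 D=7 ZF=0 PC=6
Step 16: PC=6 exec 'MOV C, 6'. After: A=0 B=1 C=6 D=7 ZF=0 PC=7
Step 17: PC=7 exec 'ADD A, 6'. After: A=6 B=1 C=6 D=7 ZF=0 PC=8
Step 18: PC=8 exec 'ADD A, 2'. After: A=8 B=1 C=6 D=7 ZF=0 PC=9
Step 19: PC=9 exec 'ADD B, 2'. After: A=8 B=3 C=6 D=7 ZF=0 PC=10
Step 20: PC=10 exec 'MOV B, 4'. After: A=8 B=4 C=6 D=7 ZF=0 PC=11
Step 21: PC=11 exec 'MOV D, 4'. After: A=8 B=4 C=6 D=4 ZF=0 PC=12
Step 22: PC=12 exec 'MOV D, 4'. After: A=8 B=4 C=6 D=4 ZF=0 PC=13
Step 23: PC=13 exec 'MOV C, 6'. After: A=8 B=4 C=6 D=4 ZF=0 PC=14
Step 24: PC=14 exec 'HALT'. After: A=8 B=4 C=6 D=4 ZF=0 PC=14 HALTED
Total instructions executed: 24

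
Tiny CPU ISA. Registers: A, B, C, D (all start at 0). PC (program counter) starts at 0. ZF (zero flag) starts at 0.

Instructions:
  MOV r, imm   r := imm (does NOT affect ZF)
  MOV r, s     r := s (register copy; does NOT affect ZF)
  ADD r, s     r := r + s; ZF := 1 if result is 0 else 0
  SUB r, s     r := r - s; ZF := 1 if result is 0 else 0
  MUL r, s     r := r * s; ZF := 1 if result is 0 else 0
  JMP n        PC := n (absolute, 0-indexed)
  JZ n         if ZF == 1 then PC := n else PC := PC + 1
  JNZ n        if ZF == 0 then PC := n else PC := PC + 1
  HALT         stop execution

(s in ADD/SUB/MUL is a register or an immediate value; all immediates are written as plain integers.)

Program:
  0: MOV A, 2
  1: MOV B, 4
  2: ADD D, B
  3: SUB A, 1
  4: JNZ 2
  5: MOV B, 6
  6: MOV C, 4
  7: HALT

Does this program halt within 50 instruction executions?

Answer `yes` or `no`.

Answer: yes

Derivation:
Step 1: PC=0 exec 'MOV A, 2'. After: A=2 B=0 C=0 D=0 ZF=0 PC=1
Step 2: PC=1 exec 'MOV B, 4'. After: A=2 B=4 C=0 D=0 ZF=0 PC=2
Step 3: PC=2 exec 'ADD D, B'. After: A=2 B=4 C=0 D=4 ZF=0 PC=3
Step 4: PC=3 exec 'SUB A, 1'. After: A=1 B=4 C=0 D=4 ZF=0 PC=4
Step 5: PC=4 exec 'JNZ 2'. After: A=1 B=4 C=0 D=4 ZF=0 PC=2
Step 6: PC=2 exec 'ADD D, B'. After: A=1 B=4 C=0 D=8 ZF=0 PC=3
Step 7: PC=3 exec 'SUB A, 1'. After: A=0 B=4 C=0 D=8 ZF=1 PC=4
Step 8: PC=4 exec 'JNZ 2'. After: A=0 B=4 C=0 D=8 ZF=1 PC=5
Step 9: PC=5 exec 'MOV B, 6'. After: A=0 B=6 C=0 D=8 ZF=1 PC=6
Step 10: PC=6 exec 'MOV C, 4'. After: A=0 B=6 C=4 D=8 ZF=1 PC=7
Step 11: PC=7 exec 'HALT'. After: A=0 B=6 C=4 D=8 ZF=1 PC=7 HALTED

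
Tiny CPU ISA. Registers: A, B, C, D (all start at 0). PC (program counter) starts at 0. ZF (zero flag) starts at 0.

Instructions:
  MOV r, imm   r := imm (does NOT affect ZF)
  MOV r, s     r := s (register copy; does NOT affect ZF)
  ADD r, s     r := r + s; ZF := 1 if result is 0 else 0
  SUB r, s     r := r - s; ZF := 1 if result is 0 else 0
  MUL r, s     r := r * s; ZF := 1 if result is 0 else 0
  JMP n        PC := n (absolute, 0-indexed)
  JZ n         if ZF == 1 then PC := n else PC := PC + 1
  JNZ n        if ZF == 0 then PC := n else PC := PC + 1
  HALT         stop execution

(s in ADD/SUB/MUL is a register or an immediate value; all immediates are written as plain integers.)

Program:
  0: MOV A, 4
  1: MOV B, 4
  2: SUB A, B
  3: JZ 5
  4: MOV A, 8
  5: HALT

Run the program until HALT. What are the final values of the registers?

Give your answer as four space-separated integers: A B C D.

Step 1: PC=0 exec 'MOV A, 4'. After: A=4 B=0 C=0 D=0 ZF=0 PC=1
Step 2: PC=1 exec 'MOV B, 4'. After: A=4 B=4 C=0 D=0 ZF=0 PC=2
Step 3: PC=2 exec 'SUB A, B'. After: A=0 B=4 C=0 D=0 ZF=1 PC=3
Step 4: PC=3 exec 'JZ 5'. After: A=0 B=4 C=0 D=0 ZF=1 PC=5
Step 5: PC=5 exec 'HALT'. After: A=0 B=4 C=0 D=0 ZF=1 PC=5 HALTED

Answer: 0 4 0 0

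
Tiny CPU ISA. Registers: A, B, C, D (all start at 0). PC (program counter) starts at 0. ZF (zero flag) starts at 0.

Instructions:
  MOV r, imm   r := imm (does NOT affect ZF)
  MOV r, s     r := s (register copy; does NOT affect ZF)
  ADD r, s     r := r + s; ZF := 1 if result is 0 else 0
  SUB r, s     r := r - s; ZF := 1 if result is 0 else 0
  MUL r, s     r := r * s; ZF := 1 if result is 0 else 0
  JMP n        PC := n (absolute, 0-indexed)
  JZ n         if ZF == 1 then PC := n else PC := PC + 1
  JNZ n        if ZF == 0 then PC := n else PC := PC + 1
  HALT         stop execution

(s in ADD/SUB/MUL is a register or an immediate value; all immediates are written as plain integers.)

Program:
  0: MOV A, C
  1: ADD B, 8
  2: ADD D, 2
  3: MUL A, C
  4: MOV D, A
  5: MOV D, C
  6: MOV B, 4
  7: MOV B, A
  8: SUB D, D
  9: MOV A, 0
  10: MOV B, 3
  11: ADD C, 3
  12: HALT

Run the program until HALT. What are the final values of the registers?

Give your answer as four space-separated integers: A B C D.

Answer: 0 3 3 0

Derivation:
Step 1: PC=0 exec 'MOV A, C'. After: A=0 B=0 C=0 D=0 ZF=0 PC=1
Step 2: PC=1 exec 'ADD B, 8'. After: A=0 B=8 C=0 D=0 ZF=0 PC=2
Step 3: PC=2 exec 'ADD D, 2'. After: A=0 B=8 C=0 D=2 ZF=0 PC=3
Step 4: PC=3 exec 'MUL A, C'. After: A=0 B=8 C=0 D=2 ZF=1 PC=4
Step 5: PC=4 exec 'MOV D, A'. After: A=0 B=8 C=0 D=0 ZF=1 PC=5
Step 6: PC=5 exec 'MOV D, C'. After: A=0 B=8 C=0 D=0 ZF=1 PC=6
Step 7: PC=6 exec 'MOV B, 4'. After: A=0 B=4 C=0 D=0 ZF=1 PC=7
Step 8: PC=7 exec 'MOV B, A'. After: A=0 B=0 C=0 D=0 ZF=1 PC=8
Step 9: PC=8 exec 'SUB D, D'. After: A=0 B=0 C=0 D=0 ZF=1 PC=9
Step 10: PC=9 exec 'MOV A, 0'. After: A=0 B=0 C=0 D=0 ZF=1 PC=10
Step 11: PC=10 exec 'MOV B, 3'. After: A=0 B=3 C=0 D=0 ZF=1 PC=11
Step 12: PC=11 exec 'ADD C, 3'. After: A=0 B=3 C=3 D=0 ZF=0 PC=12
Step 13: PC=12 exec 'HALT'. After: A=0 B=3 C=3 D=0 ZF=0 PC=12 HALTED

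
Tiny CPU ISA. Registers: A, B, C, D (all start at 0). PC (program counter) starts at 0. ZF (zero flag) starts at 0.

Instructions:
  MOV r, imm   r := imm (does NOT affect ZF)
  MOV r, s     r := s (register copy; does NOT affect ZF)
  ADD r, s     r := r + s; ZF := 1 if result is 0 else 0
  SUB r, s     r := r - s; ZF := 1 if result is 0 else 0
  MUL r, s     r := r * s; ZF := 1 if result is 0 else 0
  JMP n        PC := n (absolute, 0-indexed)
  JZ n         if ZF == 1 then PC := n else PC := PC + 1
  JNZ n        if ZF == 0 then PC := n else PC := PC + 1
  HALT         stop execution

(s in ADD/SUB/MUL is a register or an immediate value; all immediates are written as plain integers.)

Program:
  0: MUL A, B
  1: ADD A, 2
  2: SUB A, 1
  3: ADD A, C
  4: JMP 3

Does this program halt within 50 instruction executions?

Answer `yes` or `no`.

Step 1: PC=0 exec 'MUL A, B'. After: A=0 B=0 C=0 D=0 ZF=1 PC=1
Step 2: PC=1 exec 'ADD A, 2'. After: A=2 B=0 C=0 D=0 ZF=0 PC=2
Step 3: PC=2 exec 'SUB A, 1'. After: A=1 B=0 C=0 D=0 ZF=0 PC=3
Step 4: PC=3 exec 'ADD A, C'. After: A=1 B=0 C=0 D=0 ZF=0 PC=4
Step 5: PC=4 exec 'JMP 3'. After: A=1 B=0 C=0 D=0 ZF=0 PC=3
State after step 5 equals state after step 3: the program is in a cycle of length 2 and will never halt.

Answer: no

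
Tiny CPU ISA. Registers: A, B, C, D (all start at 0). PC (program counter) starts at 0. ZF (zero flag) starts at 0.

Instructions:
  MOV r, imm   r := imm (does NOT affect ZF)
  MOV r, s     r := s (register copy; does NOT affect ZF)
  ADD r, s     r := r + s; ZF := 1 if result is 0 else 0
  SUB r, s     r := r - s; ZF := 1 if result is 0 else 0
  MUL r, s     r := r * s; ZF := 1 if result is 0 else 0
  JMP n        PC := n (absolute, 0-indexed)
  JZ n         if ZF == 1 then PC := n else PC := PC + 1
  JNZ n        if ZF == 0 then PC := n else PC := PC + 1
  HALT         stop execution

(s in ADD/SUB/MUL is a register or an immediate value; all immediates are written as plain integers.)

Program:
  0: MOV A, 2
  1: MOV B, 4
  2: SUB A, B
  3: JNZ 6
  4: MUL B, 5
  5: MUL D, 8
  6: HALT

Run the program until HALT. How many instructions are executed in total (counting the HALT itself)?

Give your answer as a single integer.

Answer: 5

Derivation:
Step 1: PC=0 exec 'MOV A, 2'. After: A=2 B=0 C=0 D=0 ZF=0 PC=1
Step 2: PC=1 exec 'MOV B, 4'. After: A=2 B=4 C=0 D=0 ZF=0 PC=2
Step 3: PC=2 exec 'SUB A, B'. After: A=-2 B=4 C=0 D=0 ZF=0 PC=3
Step 4: PC=3 exec 'JNZ 6'. After: A=-2 B=4 C=0 D=0 ZF=0 PC=6
Step 5: PC=6 exec 'HALT'. After: A=-2 B=4 C=0 D=0 ZF=0 PC=6 HALTED
Total instructions executed: 5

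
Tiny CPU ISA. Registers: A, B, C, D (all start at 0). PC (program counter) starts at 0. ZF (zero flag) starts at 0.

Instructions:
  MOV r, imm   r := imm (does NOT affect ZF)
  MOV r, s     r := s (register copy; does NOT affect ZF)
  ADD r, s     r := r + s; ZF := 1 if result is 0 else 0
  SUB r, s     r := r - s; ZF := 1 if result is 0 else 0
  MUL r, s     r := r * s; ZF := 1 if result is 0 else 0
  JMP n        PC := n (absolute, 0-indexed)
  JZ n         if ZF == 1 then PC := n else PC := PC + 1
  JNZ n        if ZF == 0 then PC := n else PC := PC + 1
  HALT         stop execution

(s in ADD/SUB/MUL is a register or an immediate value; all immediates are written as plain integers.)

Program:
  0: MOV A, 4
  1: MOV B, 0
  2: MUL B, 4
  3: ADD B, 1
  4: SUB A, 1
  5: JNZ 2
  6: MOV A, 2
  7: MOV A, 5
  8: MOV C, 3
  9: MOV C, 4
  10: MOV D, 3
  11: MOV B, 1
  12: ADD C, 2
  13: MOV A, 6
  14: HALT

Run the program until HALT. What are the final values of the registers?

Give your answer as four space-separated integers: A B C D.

Step 1: PC=0 exec 'MOV A, 4'. After: A=4 B=0 C=0 D=0 ZF=0 PC=1
Step 2: PC=1 exec 'MOV B, 0'. After: A=4 B=0 C=0 D=0 ZF=0 PC=2
Step 3: PC=2 exec 'MUL B, 4'. After: A=4 B=0 C=0 D=0 ZF=1 PC=3
Step 4: PC=3 exec 'ADD B, 1'. After: A=4 B=1 C=0 D=0 ZF=0 PC=4
Step 5: PC=4 exec 'SUB A, 1'. After: A=3 B=1 C=0 D=0 ZF=0 PC=5
Step 6: PC=5 exec 'JNZ 2'. After: A=3 B=1 C=0 D=0 ZF=0 PC=2
Step 7: PC=2 exec 'MUL B, 4'. After: A=3 B=4 C=0 D=0 ZF=0 PC=3
Step 8: PC=3 exec 'ADD B, 1'. After: A=3 B=5 C=0 D=0 ZF=0 PC=4
Step 9: PC=4 exec 'SUB A, 1'. After: A=2 B=5 C=0 D=0 ZF=0 PC=5
Step 10: PC=5 exec 'JNZ 2'. After: A=2 B=5 C=0 D=0 ZF=0 PC=2
Step 11: PC=2 exec 'MUL B, 4'. After: A=2 B=20 C=0 D=0 ZF=0 PC=3
Step 12: PC=3 exec 'ADD B, 1'. After: A=2 B=21 C=0 D=0 ZF=0 PC=4
Step 13: PC=4 exec 'SUB A, 1'. After: A=1 B=21 C=0 D=0 ZF=0 PC=5
Step 14: PC=5 exec 'JNZ 2'. After: A=1 B=21 C=0 D=0 ZF=0 PC=2
Step 15: PC=2 exec 'MUL B, 4'. After: A=1 B=84 C=0 D=0 ZF=0 PC=3
Step 16: PC=3 exec 'ADD B, 1'. After: A=1 B=85 C=0 D=0 ZF=0 PC=4
Step 17: PC=4 exec 'SUB A, 1'. After: A=0 B=85 C=0 D=0 ZF=1 PC=5
Step 18: PC=5 exec 'JNZ 2'. After: A=0 B=85 C=0 D=0 ZF=1 PC=6
Step 19: PC=6 exec 'MOV A, 2'. After: A=2 B=85 C=0 D=0 ZF=1 PC=7
Step 20: PC=7 exec 'MOV A, 5'. After: A=5 B=85 C=0 D=0 ZF=1 PC=8
Step 21: PC=8 exec 'MOV C, 3'. After: A=5 B=85 C=3 D=0 ZF=1 PC=9
Step 22: PC=9 exec 'MOV C, 4'. After: A=5 B=85 C=4 D=0 ZF=1 PC=10
Step 23: PC=10 exec 'MOV D, 3'. After: A=5 B=85 C=4 D=3 ZF=1 PC=11
Step 24: PC=11 exec 'MOV B, 1'. After: A=5 B=1 C=4 D=3 ZF=1 PC=12
Step 25: PC=12 exec 'ADD C, 2'. After: A=5 B=1 C=6 D=3 ZF=0 PC=13
Step 26: PC=13 exec 'MOV A, 6'. After: A=6 B=1 C=6 D=3 ZF=0 PC=14
Step 27: PC=14 exec 'HALT'. After: A=6 B=1 C=6 D=3 ZF=0 PC=14 HALTED

Answer: 6 1 6 3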